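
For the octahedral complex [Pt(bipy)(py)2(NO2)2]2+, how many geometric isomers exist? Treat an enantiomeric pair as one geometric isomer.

An octahedron has six vertices in three trans pairs; every non-trans pair is cis.
Each bipy is bidentate and must span two cis positions.
Systematic placement gives 3 geometric isomers: py cis, NO2 trans; py trans, NO2 cis; py cis, NO2 cis (chiral).

3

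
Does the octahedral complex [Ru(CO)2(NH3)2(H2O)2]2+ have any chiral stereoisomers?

An octahedron has six vertices in three trans pairs; every non-trans pair is cis.
There are 5 geometric isomers: CO trans, NH3 trans, H2O trans; CO trans, NH3 cis, H2O cis; CO cis, NH3 trans, H2O cis; CO cis, NH3 cis, H2O cis (chiral); CO cis, NH3 cis, H2O trans.
One of these lacks any improper symmetry element and so occurs as an enantiomeric pair, giving 5 + 1 = 6 stereoisomers in total.

yes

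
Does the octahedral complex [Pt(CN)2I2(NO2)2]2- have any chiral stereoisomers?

In an octahedral complex each vertex has one trans partner and four cis neighbours.
There are 5 geometric isomers: CN trans, I trans, NO2 trans; CN trans, I cis, NO2 cis; CN cis, I cis, NO2 trans; CN cis, I cis, NO2 cis (chiral); CN cis, I trans, NO2 cis.
One of these lacks any improper symmetry element and so occurs as an enantiomeric pair, giving 5 + 1 = 6 stereoisomers in total.

yes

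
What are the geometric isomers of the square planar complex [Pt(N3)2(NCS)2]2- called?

cis and trans

In a square planar complex each vertex has one trans partner and two cis neighbours.
Systematic placement gives 2 geometric isomers: N3 cis; N3 trans.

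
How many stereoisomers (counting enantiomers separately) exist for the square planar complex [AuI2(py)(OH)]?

In a square planar complex each vertex has one trans partner and two cis neighbours.
The distinct arrangements are (2 in all): I cis; I trans.
Each arrangement has an internal mirror plane or centre of symmetry, so none is chiral.

2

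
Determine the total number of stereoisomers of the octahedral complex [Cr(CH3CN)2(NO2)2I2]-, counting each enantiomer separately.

An octahedron has six vertices in three trans pairs; every non-trans pair is cis.
The distinct arrangements are (5 in all): CH3CN trans, NO2 trans, I trans; CH3CN trans, NO2 cis, I cis; CH3CN cis, NO2 trans, I cis; CH3CN cis, NO2 cis, I cis (chiral); CH3CN cis, NO2 cis, I trans.
One of these lacks any improper symmetry element and so occurs as an enantiomeric pair, giving 5 + 1 = 6 stereoisomers in total.

6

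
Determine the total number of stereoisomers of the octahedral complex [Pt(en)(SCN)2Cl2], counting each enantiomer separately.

An octahedron has six vertices in three trans pairs; every non-trans pair is cis.
Each en is bidentate and must span two cis positions.
The distinct arrangements are (3 in all): SCN cis, Cl trans; SCN cis, Cl cis (chiral); SCN trans, Cl cis.
One of these lacks any improper symmetry element and so occurs as an enantiomeric pair, giving 3 + 1 = 4 stereoisomers in total.

4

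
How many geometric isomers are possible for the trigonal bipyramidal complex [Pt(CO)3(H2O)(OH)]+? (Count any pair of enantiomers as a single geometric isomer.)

4

There are 4 geometric isomers: H2O equatorial, OH equatorial; H2O axial, OH equatorial; H2O equatorial, OH axial; H2O axial, OH axial.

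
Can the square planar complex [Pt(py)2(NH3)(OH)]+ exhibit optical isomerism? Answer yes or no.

A square has two trans pairs of vertices; adjacent vertices are cis.
Working through the distinct placements yields 2 geometric isomers: py cis; py trans.
Each arrangement has an internal mirror plane or centre of symmetry, so none is chiral.

no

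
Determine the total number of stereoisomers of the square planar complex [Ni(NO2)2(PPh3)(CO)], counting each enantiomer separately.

In a square planar complex each vertex has one trans partner and two cis neighbours.
The distinct arrangements are (2 in all): NO2 cis; NO2 trans.
Each arrangement has an internal mirror plane or centre of symmetry, so none is chiral.

2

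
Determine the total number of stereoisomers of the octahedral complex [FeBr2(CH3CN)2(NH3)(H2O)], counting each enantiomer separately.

In an octahedral complex each vertex has one trans partner and four cis neighbours.
The distinct arrangements are (6 in all): Br trans, CH3CN trans; Br trans, CH3CN cis; Br cis, CH3CN cis (3 arrangements, 2 chiral); Br cis, CH3CN trans.
Of these, 2 lack any improper symmetry element and so occur as enantiomeric pairs, giving 6 + 2 = 8 stereoisomers in total.

8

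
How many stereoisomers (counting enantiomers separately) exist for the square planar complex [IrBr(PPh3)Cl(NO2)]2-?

3

The distinct arrangements are (3 in all): (Br/NO2 trans, Cl/PPh3 trans); (Br/PPh3 trans, Cl/NO2 trans); (Br/Cl trans, NO2/PPh3 trans).
Each arrangement has an internal mirror plane or centre of symmetry, so none is chiral.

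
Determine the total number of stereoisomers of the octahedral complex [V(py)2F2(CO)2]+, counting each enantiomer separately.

6

There are 5 geometric isomers: py trans, F trans, CO trans; py cis, F cis, CO trans; py trans, F cis, CO cis; py cis, F cis, CO cis (chiral); py cis, F trans, CO cis.
One of these lacks any improper symmetry element and so occurs as an enantiomeric pair, giving 5 + 1 = 6 stereoisomers in total.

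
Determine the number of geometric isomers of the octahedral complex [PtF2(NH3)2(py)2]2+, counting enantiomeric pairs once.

5

An octahedron has six vertices in three trans pairs; every non-trans pair is cis.
The distinct arrangements are (5 in all): F trans, NH3 trans, py trans; F trans, NH3 cis, py cis; F cis, NH3 cis, py trans; F cis, NH3 cis, py cis (chiral); F cis, NH3 trans, py cis.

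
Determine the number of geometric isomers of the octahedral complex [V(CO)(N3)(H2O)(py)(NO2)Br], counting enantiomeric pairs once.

15

Placing the ligands in turn and identifying arrangements related by rotation or reflection leaves 15 distinct geometric isomers.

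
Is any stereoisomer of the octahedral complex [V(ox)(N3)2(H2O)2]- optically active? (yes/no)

In an octahedral complex each vertex has one trans partner and four cis neighbours.
Each ox is bidentate and must span two cis positions.
The distinct arrangements are (3 in all): N3 cis, H2O trans; N3 cis, H2O cis (chiral); N3 trans, H2O cis.
One of these lacks any improper symmetry element and so occurs as an enantiomeric pair, giving 3 + 1 = 4 stereoisomers in total.

yes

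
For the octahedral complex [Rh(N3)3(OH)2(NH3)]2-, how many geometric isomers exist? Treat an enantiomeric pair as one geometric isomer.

In an octahedral complex each vertex has one trans partner and four cis neighbours.
Working through the distinct placements yields 3 geometric isomers: N3 mer, OH trans; N3 mer, OH cis; N3 fac, OH cis.

3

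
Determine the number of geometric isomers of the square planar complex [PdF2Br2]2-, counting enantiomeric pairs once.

The distinct arrangements are (2 in all): F cis; F trans.

2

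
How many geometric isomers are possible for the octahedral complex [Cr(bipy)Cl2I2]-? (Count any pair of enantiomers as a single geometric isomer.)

The six octahedral sites form three mutually perpendicular trans pairs.
Each bipy is bidentate and must span two cis positions.
Systematic placement gives 3 geometric isomers: Cl trans, I cis; Cl cis, I cis (chiral); Cl cis, I trans.

3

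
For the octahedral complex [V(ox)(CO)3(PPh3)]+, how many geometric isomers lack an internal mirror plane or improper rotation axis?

0

In an octahedral complex each vertex has one trans partner and four cis neighbours.
Each ox is bidentate and must span two cis positions.
Working through the distinct placements yields 2 geometric isomers: CO mer; CO fac.
Each arrangement has an internal mirror plane or centre of symmetry, so none is chiral.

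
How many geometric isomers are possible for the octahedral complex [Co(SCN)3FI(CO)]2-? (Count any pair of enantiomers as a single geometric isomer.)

An octahedron has six vertices in three trans pairs; every non-trans pair is cis.
Working through the distinct placements yields 4 geometric isomers: SCN mer (3 arrangements); SCN fac (chiral).

4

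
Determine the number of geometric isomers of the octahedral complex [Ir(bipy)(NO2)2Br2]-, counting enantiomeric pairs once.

3

An octahedron has six vertices in three trans pairs; every non-trans pair is cis.
Each bipy is bidentate and must span two cis positions.
The distinct arrangements are (3 in all): NO2 cis, Br trans; NO2 cis, Br cis (chiral); NO2 trans, Br cis.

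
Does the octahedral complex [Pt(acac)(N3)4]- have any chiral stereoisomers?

no

Each acac is bidentate and must span two cis positions.
Only one geometric arrangement is possible.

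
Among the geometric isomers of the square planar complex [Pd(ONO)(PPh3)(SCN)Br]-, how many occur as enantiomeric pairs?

0

A square has two trans pairs of vertices; adjacent vertices are cis.
Systematic placement gives 3 geometric isomers: (Br/PPh3 trans, ONO/SCN trans); (Br/SCN trans, ONO/PPh3 trans); (Br/ONO trans, PPh3/SCN trans).
Each arrangement has an internal mirror plane or centre of symmetry, so none is chiral.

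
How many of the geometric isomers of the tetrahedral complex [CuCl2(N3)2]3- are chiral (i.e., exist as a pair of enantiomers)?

0

In a tetrahedral complex all four positions are equivalent and every pair of ligands is adjacent — there is no cis/trans distinction.
Only one geometric arrangement is possible.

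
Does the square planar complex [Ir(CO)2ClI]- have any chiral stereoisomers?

Working through the distinct placements yields 2 geometric isomers: CO cis; CO trans.
Each arrangement has an internal mirror plane or centre of symmetry, so none is chiral.

no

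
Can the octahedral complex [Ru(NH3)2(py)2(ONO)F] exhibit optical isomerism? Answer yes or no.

The distinct arrangements are (6 in all): NH3 cis, py trans; NH3 cis, py cis (3 arrangements, 2 chiral); NH3 trans, py trans; NH3 trans, py cis.
Of these, 2 lack any improper symmetry element and so occur as enantiomeric pairs, giving 6 + 2 = 8 stereoisomers in total.

yes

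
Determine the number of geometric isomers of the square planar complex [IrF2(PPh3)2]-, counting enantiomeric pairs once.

2

A square has two trans pairs of vertices; adjacent vertices are cis.
Systematic placement gives 2 geometric isomers: F cis; F trans.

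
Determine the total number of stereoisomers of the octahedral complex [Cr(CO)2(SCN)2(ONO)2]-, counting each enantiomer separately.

An octahedron has six vertices in three trans pairs; every non-trans pair is cis.
The distinct arrangements are (5 in all): CO trans, SCN trans, ONO trans; CO trans, SCN cis, ONO cis; CO cis, SCN trans, ONO cis; CO cis, SCN cis, ONO cis (chiral); CO cis, SCN cis, ONO trans.
One of these lacks any improper symmetry element and so occurs as an enantiomeric pair, giving 5 + 1 = 6 stereoisomers in total.

6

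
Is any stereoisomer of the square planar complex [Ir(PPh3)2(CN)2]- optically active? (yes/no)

no

Working through the distinct placements yields 2 geometric isomers: PPh3 cis; PPh3 trans.
Each arrangement has an internal mirror plane or centre of symmetry, so none is chiral.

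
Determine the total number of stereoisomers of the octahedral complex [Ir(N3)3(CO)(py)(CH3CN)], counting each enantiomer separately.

An octahedron has six vertices in three trans pairs; every non-trans pair is cis.
Working through the distinct placements yields 4 geometric isomers: N3 mer (3 arrangements); N3 fac (chiral).
One of these lacks any improper symmetry element and so occurs as an enantiomeric pair, giving 4 + 1 = 5 stereoisomers in total.

5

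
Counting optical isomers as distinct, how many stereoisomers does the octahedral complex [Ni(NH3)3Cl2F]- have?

3

An octahedron has six vertices in three trans pairs; every non-trans pair is cis.
Working through the distinct placements yields 3 geometric isomers: NH3 mer, Cl trans; NH3 mer, Cl cis; NH3 fac, Cl cis.
Each arrangement has an internal mirror plane or centre of symmetry, so none is chiral.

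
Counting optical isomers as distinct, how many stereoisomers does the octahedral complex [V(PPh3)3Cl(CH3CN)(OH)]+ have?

5

There are 4 geometric isomers: PPh3 mer (3 arrangements); PPh3 fac (chiral).
One of these lacks any improper symmetry element and so occurs as an enantiomeric pair, giving 4 + 1 = 5 stereoisomers in total.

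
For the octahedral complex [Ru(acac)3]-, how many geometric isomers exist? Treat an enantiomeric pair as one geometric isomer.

1

An octahedron has six vertices in three trans pairs; every non-trans pair is cis.
Each acac is bidentate and must span two cis positions.
Only one geometric arrangement is possible; it has no improper symmetry element, so it exists as a pair of enantiomers (2 stereoisomers).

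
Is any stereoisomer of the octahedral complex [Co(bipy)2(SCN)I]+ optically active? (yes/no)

In an octahedral complex each vertex has one trans partner and four cis neighbours.
Each bipy is bidentate and must span two cis positions.
Systematic placement gives 2 geometric isomers: SCN and I mutually trans; SCN and I mutually cis (chiral).
One of these lacks any improper symmetry element and so occurs as an enantiomeric pair, giving 2 + 1 = 3 stereoisomers in total.

yes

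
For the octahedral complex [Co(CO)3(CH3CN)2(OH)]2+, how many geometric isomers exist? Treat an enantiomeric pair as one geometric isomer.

3

An octahedron has six vertices in three trans pairs; every non-trans pair is cis.
Systematic placement gives 3 geometric isomers: CO mer, CH3CN trans; CO fac, CH3CN cis; CO mer, CH3CN cis.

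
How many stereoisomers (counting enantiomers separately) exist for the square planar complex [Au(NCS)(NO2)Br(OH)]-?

In a square planar complex each vertex has one trans partner and two cis neighbours.
Systematic placement gives 3 geometric isomers: (Br/NO2 trans, NCS/OH trans); (Br/OH trans, NCS/NO2 trans); (Br/NCS trans, NO2/OH trans).
Each arrangement has an internal mirror plane or centre of symmetry, so none is chiral.

3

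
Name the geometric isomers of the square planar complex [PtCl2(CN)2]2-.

In a square planar complex each vertex has one trans partner and two cis neighbours.
There are 2 geometric isomers: Cl cis; Cl trans.

cis and trans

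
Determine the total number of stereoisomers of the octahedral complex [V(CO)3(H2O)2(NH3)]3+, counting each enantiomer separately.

In an octahedral complex each vertex has one trans partner and four cis neighbours.
Systematic placement gives 3 geometric isomers: CO mer, H2O cis; CO mer, H2O trans; CO fac, H2O cis.
Each arrangement has an internal mirror plane or centre of symmetry, so none is chiral.

3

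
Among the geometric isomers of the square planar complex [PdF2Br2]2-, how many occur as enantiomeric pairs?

0

Working through the distinct placements yields 2 geometric isomers: F cis; F trans.
Each arrangement has an internal mirror plane or centre of symmetry, so none is chiral.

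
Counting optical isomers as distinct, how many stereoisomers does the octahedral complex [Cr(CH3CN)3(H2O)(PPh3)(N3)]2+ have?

5

Working through the distinct placements yields 4 geometric isomers: CH3CN mer (3 arrangements); CH3CN fac (chiral).
One of these lacks any improper symmetry element and so occurs as an enantiomeric pair, giving 4 + 1 = 5 stereoisomers in total.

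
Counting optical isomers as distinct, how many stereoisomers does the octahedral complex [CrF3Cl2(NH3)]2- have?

An octahedron has six vertices in three trans pairs; every non-trans pair is cis.
Working through the distinct placements yields 3 geometric isomers: F mer, Cl trans; F fac, Cl cis; F mer, Cl cis.
Each arrangement has an internal mirror plane or centre of symmetry, so none is chiral.

3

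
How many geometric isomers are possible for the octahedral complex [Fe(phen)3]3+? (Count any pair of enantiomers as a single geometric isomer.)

1

The six octahedral sites form three mutually perpendicular trans pairs.
Each phen is bidentate and must span two cis positions.
Only one geometric arrangement is possible; it has no improper symmetry element, so it exists as a pair of enantiomers (2 stereoisomers).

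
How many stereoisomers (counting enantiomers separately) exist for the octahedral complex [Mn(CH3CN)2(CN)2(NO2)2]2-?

In an octahedral complex each vertex has one trans partner and four cis neighbours.
The distinct arrangements are (5 in all): CH3CN trans, CN trans, NO2 trans; CH3CN trans, CN cis, NO2 cis; CH3CN cis, CN cis, NO2 trans; CH3CN cis, CN cis, NO2 cis (chiral); CH3CN cis, CN trans, NO2 cis.
One of these lacks any improper symmetry element and so occurs as an enantiomeric pair, giving 5 + 1 = 6 stereoisomers in total.

6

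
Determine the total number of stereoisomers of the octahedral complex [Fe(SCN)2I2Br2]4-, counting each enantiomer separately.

The six octahedral sites form three mutually perpendicular trans pairs.
Working through the distinct placements yields 5 geometric isomers: SCN trans, I trans, Br trans; SCN cis, I cis, Br trans; SCN trans, I cis, Br cis; SCN cis, I cis, Br cis (chiral); SCN cis, I trans, Br cis.
One of these lacks any improper symmetry element and so occurs as an enantiomeric pair, giving 5 + 1 = 6 stereoisomers in total.

6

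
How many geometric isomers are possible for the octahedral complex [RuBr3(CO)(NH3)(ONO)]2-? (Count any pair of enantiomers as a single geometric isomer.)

4

An octahedron has six vertices in three trans pairs; every non-trans pair is cis.
The distinct arrangements are (4 in all): Br mer (3 arrangements); Br fac (chiral).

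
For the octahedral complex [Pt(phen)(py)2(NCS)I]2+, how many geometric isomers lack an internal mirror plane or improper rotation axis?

The six octahedral sites form three mutually perpendicular trans pairs.
Each phen is bidentate and must span two cis positions.
Working through the distinct placements yields 4 geometric isomers: py cis (3 arrangements, 2 chiral); py trans.
Of these, 2 lack any improper symmetry element and so occur as enantiomeric pairs, giving 4 + 2 = 6 stereoisomers in total.

2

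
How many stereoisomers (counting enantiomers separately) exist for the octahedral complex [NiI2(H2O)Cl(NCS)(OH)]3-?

An octahedron has six vertices in three trans pairs; every non-trans pair is cis.
Exhaustive case analysis gives 9 geometric isomers.
Of these, 6 lack any improper symmetry element and so occur as enantiomeric pairs, giving 9 + 6 = 15 stereoisomers in total.

15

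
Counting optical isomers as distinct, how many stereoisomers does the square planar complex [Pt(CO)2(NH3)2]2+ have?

2

Systematic placement gives 2 geometric isomers: CO cis; CO trans.
Each arrangement has an internal mirror plane or centre of symmetry, so none is chiral.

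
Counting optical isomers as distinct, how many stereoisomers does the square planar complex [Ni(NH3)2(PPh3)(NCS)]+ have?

2

The distinct arrangements are (2 in all): NH3 cis; NH3 trans.
Each arrangement has an internal mirror plane or centre of symmetry, so none is chiral.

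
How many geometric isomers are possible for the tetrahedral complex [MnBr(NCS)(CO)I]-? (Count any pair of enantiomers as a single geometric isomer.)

All four vertices of a tetrahedron are equivalent and mutually adjacent, so cis/trans isomerism cannot arise.
Only one geometric arrangement is possible; it has no improper symmetry element, so it exists as a pair of enantiomers (2 stereoisomers).

1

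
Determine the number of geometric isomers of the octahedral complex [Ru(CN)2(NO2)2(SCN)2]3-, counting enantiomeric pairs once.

5

In an octahedral complex each vertex has one trans partner and four cis neighbours.
Working through the distinct placements yields 5 geometric isomers: CN trans, NO2 trans, SCN trans; CN trans, NO2 cis, SCN cis; CN cis, NO2 cis, SCN trans; CN cis, NO2 cis, SCN cis (chiral); CN cis, NO2 trans, SCN cis.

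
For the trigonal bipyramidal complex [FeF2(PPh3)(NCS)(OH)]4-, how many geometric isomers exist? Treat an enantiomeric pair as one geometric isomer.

7

A trigonal bipyramid has two axial and three equatorial sites, which are chemically inequivalent.
Systematic enumeration (placing each ligand type in turn and discarding arrangements equivalent by rotation or reflection) gives 7 geometric isomers.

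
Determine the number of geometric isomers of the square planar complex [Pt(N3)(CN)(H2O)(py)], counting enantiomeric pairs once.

3

A square has two trans pairs of vertices; adjacent vertices are cis.
Systematic placement gives 3 geometric isomers: (CN/N3 trans, H2O/py trans); (CN/py trans, H2O/N3 trans); (CN/H2O trans, N3/py trans).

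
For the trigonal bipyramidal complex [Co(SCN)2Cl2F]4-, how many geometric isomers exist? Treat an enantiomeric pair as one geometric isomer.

5

A trigonal bipyramid has two axial and three equatorial sites, which are chemically inequivalent.
Placing the ligands in turn and identifying arrangements related by rotation or reflection leaves 5 distinct geometric isomers.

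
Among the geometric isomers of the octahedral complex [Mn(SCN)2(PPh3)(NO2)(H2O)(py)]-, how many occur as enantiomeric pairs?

6

In an octahedral complex each vertex has one trans partner and four cis neighbours.
Systematic enumeration (placing each ligand type in turn and discarding arrangements equivalent by rotation or reflection) gives 9 geometric isomers.
Of these, 6 lack any improper symmetry element and so occur as enantiomeric pairs, giving 9 + 6 = 15 stereoisomers in total.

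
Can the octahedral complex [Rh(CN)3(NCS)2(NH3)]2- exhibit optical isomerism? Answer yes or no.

The six octahedral sites form three mutually perpendicular trans pairs.
The distinct arrangements are (3 in all): CN mer, NCS cis; CN mer, NCS trans; CN fac, NCS cis.
Each arrangement has an internal mirror plane or centre of symmetry, so none is chiral.

no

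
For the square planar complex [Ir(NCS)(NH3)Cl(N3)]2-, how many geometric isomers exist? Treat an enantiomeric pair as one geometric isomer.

3

A square has two trans pairs of vertices; adjacent vertices are cis.
Working through the distinct placements yields 3 geometric isomers: (Cl/NCS trans, N3/NH3 trans); (Cl/NH3 trans, N3/NCS trans); (Cl/N3 trans, NCS/NH3 trans).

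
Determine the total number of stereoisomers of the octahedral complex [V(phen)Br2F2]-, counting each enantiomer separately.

An octahedron has six vertices in three trans pairs; every non-trans pair is cis.
Each phen is bidentate and must span two cis positions.
There are 3 geometric isomers: Br trans, F cis; Br cis, F cis (chiral); Br cis, F trans.
One of these lacks any improper symmetry element and so occurs as an enantiomeric pair, giving 3 + 1 = 4 stereoisomers in total.

4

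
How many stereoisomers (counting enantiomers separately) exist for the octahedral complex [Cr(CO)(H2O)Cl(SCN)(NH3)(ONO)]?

In an octahedral complex each vertex has one trans partner and four cis neighbours.
Placing the ligands in turn and identifying arrangements related by rotation or reflection leaves 15 distinct geometric isomers.
Of these, 15 lack any improper symmetry element and so occur as enantiomeric pairs, giving 15 + 15 = 30 stereoisomers in total.

30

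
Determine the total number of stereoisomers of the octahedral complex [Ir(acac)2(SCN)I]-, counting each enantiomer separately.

In an octahedral complex each vertex has one trans partner and four cis neighbours.
Each acac is bidentate and must span two cis positions.
The distinct arrangements are (2 in all): SCN and I mutually trans; SCN and I mutually cis (chiral).
One of these lacks any improper symmetry element and so occurs as an enantiomeric pair, giving 2 + 1 = 3 stereoisomers in total.

3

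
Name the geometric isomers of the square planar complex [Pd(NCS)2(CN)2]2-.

There are 2 geometric isomers: NCS cis; NCS trans.

cis and trans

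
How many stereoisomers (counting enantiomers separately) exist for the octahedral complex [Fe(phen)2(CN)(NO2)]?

In an octahedral complex each vertex has one trans partner and four cis neighbours.
Each phen is bidentate and must span two cis positions.
Systematic placement gives 2 geometric isomers: CN and NO2 mutually trans; CN and NO2 mutually cis (chiral).
One of these lacks any improper symmetry element and so occurs as an enantiomeric pair, giving 2 + 1 = 3 stereoisomers in total.

3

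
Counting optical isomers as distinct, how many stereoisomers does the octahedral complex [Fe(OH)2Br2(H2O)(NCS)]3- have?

8

An octahedron has six vertices in three trans pairs; every non-trans pair is cis.
Working through the distinct placements yields 6 geometric isomers: OH trans, Br trans; OH cis, Br trans; OH trans, Br cis; OH cis, Br cis (3 arrangements, 2 chiral).
Of these, 2 lack any improper symmetry element and so occur as enantiomeric pairs, giving 6 + 2 = 8 stereoisomers in total.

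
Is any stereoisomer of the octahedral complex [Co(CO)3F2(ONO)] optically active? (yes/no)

no

There are 3 geometric isomers: CO mer, F cis; CO mer, F trans; CO fac, F cis.
Each arrangement has an internal mirror plane or centre of symmetry, so none is chiral.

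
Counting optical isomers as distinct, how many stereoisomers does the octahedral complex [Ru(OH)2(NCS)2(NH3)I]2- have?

The distinct arrangements are (6 in all): OH trans, NCS cis; OH cis, NCS cis (3 arrangements, 2 chiral); OH trans, NCS trans; OH cis, NCS trans.
Of these, 2 lack any improper symmetry element and so occur as enantiomeric pairs, giving 6 + 2 = 8 stereoisomers in total.

8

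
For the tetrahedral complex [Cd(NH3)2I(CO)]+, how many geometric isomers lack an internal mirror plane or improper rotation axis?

0

In a tetrahedral complex all four positions are equivalent and every pair of ligands is adjacent — there is no cis/trans distinction.
Only one geometric arrangement is possible.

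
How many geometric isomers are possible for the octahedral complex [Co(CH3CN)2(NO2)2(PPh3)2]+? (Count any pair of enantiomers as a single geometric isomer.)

5

The distinct arrangements are (5 in all): CH3CN trans, NO2 trans, PPh3 trans; CH3CN trans, NO2 cis, PPh3 cis; CH3CN cis, NO2 cis, PPh3 trans; CH3CN cis, NO2 cis, PPh3 cis (chiral); CH3CN cis, NO2 trans, PPh3 cis.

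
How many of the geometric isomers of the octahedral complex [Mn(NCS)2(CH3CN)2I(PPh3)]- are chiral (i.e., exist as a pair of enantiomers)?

An octahedron has six vertices in three trans pairs; every non-trans pair is cis.
The distinct arrangements are (6 in all): NCS cis, CH3CN trans; NCS trans, CH3CN trans; NCS cis, CH3CN cis (3 arrangements, 2 chiral); NCS trans, CH3CN cis.
Of these, 2 lack any improper symmetry element and so occur as enantiomeric pairs, giving 6 + 2 = 8 stereoisomers in total.

2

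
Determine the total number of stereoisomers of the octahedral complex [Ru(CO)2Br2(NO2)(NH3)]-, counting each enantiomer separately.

8

An octahedron has six vertices in three trans pairs; every non-trans pair is cis.
The distinct arrangements are (6 in all): CO trans, Br trans; CO cis, Br trans; CO cis, Br cis (3 arrangements, 2 chiral); CO trans, Br cis.
Of these, 2 lack any improper symmetry element and so occur as enantiomeric pairs, giving 6 + 2 = 8 stereoisomers in total.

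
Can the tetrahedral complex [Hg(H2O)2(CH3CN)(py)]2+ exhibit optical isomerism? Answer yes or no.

no

All four vertices of a tetrahedron are equivalent and mutually adjacent, so cis/trans isomerism cannot arise.
Only one geometric arrangement is possible.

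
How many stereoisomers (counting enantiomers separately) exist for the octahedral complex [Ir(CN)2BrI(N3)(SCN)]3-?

The six octahedral sites form three mutually perpendicular trans pairs.
Placing the ligands in turn and identifying arrangements related by rotation or reflection leaves 9 distinct geometric isomers.
Of these, 6 lack any improper symmetry element and so occur as enantiomeric pairs, giving 9 + 6 = 15 stereoisomers in total.

15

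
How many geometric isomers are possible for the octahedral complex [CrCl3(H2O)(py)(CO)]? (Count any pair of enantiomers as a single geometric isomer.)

4

Working through the distinct placements yields 4 geometric isomers: Cl mer (3 arrangements); Cl fac (chiral).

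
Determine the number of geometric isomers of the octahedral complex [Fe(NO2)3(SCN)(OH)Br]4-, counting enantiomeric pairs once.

4

An octahedron has six vertices in three trans pairs; every non-trans pair is cis.
Working through the distinct placements yields 4 geometric isomers: NO2 mer (3 arrangements); NO2 fac (chiral).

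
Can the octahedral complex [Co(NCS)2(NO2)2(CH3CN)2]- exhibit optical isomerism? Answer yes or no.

yes

There are 5 geometric isomers: NCS trans, NO2 trans, CH3CN trans; NCS cis, NO2 cis, CH3CN trans; NCS cis, NO2 trans, CH3CN cis; NCS cis, NO2 cis, CH3CN cis (chiral); NCS trans, NO2 cis, CH3CN cis.
One of these lacks any improper symmetry element and so occurs as an enantiomeric pair, giving 5 + 1 = 6 stereoisomers in total.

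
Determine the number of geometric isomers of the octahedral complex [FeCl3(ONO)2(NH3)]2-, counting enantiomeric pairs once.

An octahedron has six vertices in three trans pairs; every non-trans pair is cis.
The distinct arrangements are (3 in all): Cl mer, ONO trans; Cl mer, ONO cis; Cl fac, ONO cis.

3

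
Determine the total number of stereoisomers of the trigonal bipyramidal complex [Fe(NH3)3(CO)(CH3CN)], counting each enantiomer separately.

A trigonal bipyramid has two axial and three equatorial sites, which are chemically inequivalent.
There are 4 geometric isomers: CO axial, CH3CN axial; CO equatorial, CH3CN axial; CO axial, CH3CN equatorial; CO equatorial, CH3CN equatorial.
Each arrangement has an internal mirror plane or centre of symmetry, so none is chiral.

4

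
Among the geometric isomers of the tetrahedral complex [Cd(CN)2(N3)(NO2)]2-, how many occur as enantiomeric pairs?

Only one geometric arrangement is possible.

0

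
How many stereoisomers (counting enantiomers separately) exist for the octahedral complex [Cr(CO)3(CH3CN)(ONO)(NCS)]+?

An octahedron has six vertices in three trans pairs; every non-trans pair is cis.
Working through the distinct placements yields 4 geometric isomers: CO mer (3 arrangements); CO fac (chiral).
One of these lacks any improper symmetry element and so occurs as an enantiomeric pair, giving 4 + 1 = 5 stereoisomers in total.

5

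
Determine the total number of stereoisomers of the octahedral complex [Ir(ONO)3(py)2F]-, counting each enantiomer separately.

In an octahedral complex each vertex has one trans partner and four cis neighbours.
There are 3 geometric isomers: ONO mer, py trans; ONO fac, py cis; ONO mer, py cis.
Each arrangement has an internal mirror plane or centre of symmetry, so none is chiral.

3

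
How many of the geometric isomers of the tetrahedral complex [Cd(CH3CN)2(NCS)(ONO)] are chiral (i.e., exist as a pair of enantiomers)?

0

All four vertices of a tetrahedron are equivalent and mutually adjacent, so cis/trans isomerism cannot arise.
Only one geometric arrangement is possible.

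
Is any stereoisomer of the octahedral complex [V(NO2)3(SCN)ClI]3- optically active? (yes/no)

yes

The distinct arrangements are (4 in all): NO2 mer (3 arrangements); NO2 fac (chiral).
One of these lacks any improper symmetry element and so occurs as an enantiomeric pair, giving 4 + 1 = 5 stereoisomers in total.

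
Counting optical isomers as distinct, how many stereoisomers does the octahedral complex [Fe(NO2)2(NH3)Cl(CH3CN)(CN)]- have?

In an octahedral complex each vertex has one trans partner and four cis neighbours.
Placing the ligands in turn and identifying arrangements related by rotation or reflection leaves 9 distinct geometric isomers.
Of these, 6 lack any improper symmetry element and so occur as enantiomeric pairs, giving 9 + 6 = 15 stereoisomers in total.

15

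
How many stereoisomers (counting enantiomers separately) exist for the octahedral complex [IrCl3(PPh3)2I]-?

An octahedron has six vertices in three trans pairs; every non-trans pair is cis.
The distinct arrangements are (3 in all): Cl mer, PPh3 trans; Cl mer, PPh3 cis; Cl fac, PPh3 cis.
Each arrangement has an internal mirror plane or centre of symmetry, so none is chiral.

3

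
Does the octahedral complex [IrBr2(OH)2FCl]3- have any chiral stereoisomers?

The six octahedral sites form three mutually perpendicular trans pairs.
Systematic placement gives 6 geometric isomers: Br trans, OH trans; Br trans, OH cis; Br cis, OH trans; Br cis, OH cis (3 arrangements, 2 chiral).
Of these, 2 lack any improper symmetry element and so occur as enantiomeric pairs, giving 6 + 2 = 8 stereoisomers in total.

yes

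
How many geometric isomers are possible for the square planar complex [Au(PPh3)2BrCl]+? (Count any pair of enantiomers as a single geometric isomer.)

2

In a square planar complex each vertex has one trans partner and two cis neighbours.
Working through the distinct placements yields 2 geometric isomers: PPh3 cis; PPh3 trans.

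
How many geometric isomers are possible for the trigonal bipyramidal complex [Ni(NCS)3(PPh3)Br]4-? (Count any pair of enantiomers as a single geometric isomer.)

4

In a trigonal bipyramid the two axial positions differ from the three equatorial ones.
The distinct arrangements are (4 in all): PPh3 equatorial, Br axial; PPh3 axial, Br axial; PPh3 equatorial, Br equatorial; PPh3 axial, Br equatorial.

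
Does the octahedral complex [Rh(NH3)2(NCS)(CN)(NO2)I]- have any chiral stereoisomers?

yes

The six octahedral sites form three mutually perpendicular trans pairs.
Placing the ligands in turn and identifying arrangements related by rotation or reflection leaves 9 distinct geometric isomers.
Of these, 6 lack any improper symmetry element and so occur as enantiomeric pairs, giving 9 + 6 = 15 stereoisomers in total.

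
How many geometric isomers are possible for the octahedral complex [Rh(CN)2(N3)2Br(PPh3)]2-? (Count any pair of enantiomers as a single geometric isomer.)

6

An octahedron has six vertices in three trans pairs; every non-trans pair is cis.
The distinct arrangements are (6 in all): CN cis, N3 cis (3 arrangements, 2 chiral); CN cis, N3 trans; CN trans, N3 cis; CN trans, N3 trans.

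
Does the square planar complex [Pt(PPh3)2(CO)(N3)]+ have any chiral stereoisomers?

no

In a square planar complex each vertex has one trans partner and two cis neighbours.
Systematic placement gives 2 geometric isomers: PPh3 cis; PPh3 trans.
Each arrangement has an internal mirror plane or centre of symmetry, so none is chiral.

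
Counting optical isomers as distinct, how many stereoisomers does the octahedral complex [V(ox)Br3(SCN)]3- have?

An octahedron has six vertices in three trans pairs; every non-trans pair is cis.
Each ox is bidentate and must span two cis positions.
There are 2 geometric isomers: Br mer; Br fac.
Each arrangement has an internal mirror plane or centre of symmetry, so none is chiral.

2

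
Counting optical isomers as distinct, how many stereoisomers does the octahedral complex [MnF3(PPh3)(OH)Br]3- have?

5

The distinct arrangements are (4 in all): F mer (3 arrangements); F fac (chiral).
One of these lacks any improper symmetry element and so occurs as an enantiomeric pair, giving 4 + 1 = 5 stereoisomers in total.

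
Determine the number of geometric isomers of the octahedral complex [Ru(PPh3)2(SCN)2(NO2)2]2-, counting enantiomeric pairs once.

5

Systematic placement gives 5 geometric isomers: PPh3 trans, SCN trans, NO2 trans; PPh3 cis, SCN cis, NO2 trans; PPh3 cis, SCN trans, NO2 cis; PPh3 cis, SCN cis, NO2 cis (chiral); PPh3 trans, SCN cis, NO2 cis.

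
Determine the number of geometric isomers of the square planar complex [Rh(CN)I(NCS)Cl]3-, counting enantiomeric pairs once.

3

A square has two trans pairs of vertices; adjacent vertices are cis.
Working through the distinct placements yields 3 geometric isomers: (CN/I trans, Cl/NCS trans); (CN/NCS trans, Cl/I trans); (CN/Cl trans, I/NCS trans).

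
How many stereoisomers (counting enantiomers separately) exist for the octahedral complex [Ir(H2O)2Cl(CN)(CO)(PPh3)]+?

15

The six octahedral sites form three mutually perpendicular trans pairs.
Systematic enumeration (placing each ligand type in turn and discarding arrangements equivalent by rotation or reflection) gives 9 geometric isomers.
Of these, 6 lack any improper symmetry element and so occur as enantiomeric pairs, giving 9 + 6 = 15 stereoisomers in total.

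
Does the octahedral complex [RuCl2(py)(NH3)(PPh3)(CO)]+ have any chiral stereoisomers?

In an octahedral complex each vertex has one trans partner and four cis neighbours.
Exhaustive case analysis gives 9 geometric isomers.
Of these, 6 lack any improper symmetry element and so occur as enantiomeric pairs, giving 9 + 6 = 15 stereoisomers in total.

yes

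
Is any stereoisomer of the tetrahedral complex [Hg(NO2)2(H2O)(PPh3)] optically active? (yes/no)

no

In a tetrahedral complex all four positions are equivalent and every pair of ligands is adjacent — there is no cis/trans distinction.
Only one geometric arrangement is possible.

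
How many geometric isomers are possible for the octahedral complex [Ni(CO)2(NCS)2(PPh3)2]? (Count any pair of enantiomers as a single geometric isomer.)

There are 5 geometric isomers: CO trans, NCS trans, PPh3 trans; CO trans, NCS cis, PPh3 cis; CO cis, NCS cis, PPh3 trans; CO cis, NCS cis, PPh3 cis (chiral); CO cis, NCS trans, PPh3 cis.

5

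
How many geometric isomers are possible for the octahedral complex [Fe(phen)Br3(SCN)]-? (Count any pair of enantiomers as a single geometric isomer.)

2

In an octahedral complex each vertex has one trans partner and four cis neighbours.
Each phen is bidentate and must span two cis positions.
Working through the distinct placements yields 2 geometric isomers: Br mer; Br fac.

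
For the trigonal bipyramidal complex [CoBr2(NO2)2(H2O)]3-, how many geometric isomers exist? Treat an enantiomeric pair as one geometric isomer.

A trigonal bipyramid has two axial and three equatorial sites, which are chemically inequivalent.
Exhaustive case analysis gives 5 geometric isomers.

5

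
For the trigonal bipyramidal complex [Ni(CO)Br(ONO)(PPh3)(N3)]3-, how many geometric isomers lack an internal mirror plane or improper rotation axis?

In a trigonal bipyramid the two axial positions differ from the three equatorial ones.
Systematic enumeration (placing each ligand type in turn and discarding arrangements equivalent by rotation or reflection) gives 10 geometric isomers.
Of these, 10 lack any improper symmetry element and so occur as enantiomeric pairs, giving 10 + 10 = 20 stereoisomers in total.

10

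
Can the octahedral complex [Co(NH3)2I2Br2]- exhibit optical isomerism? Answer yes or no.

yes

Systematic placement gives 5 geometric isomers: NH3 trans, I trans, Br trans; NH3 cis, I cis, Br trans; NH3 trans, I cis, Br cis; NH3 cis, I cis, Br cis (chiral); NH3 cis, I trans, Br cis.
One of these lacks any improper symmetry element and so occurs as an enantiomeric pair, giving 5 + 1 = 6 stereoisomers in total.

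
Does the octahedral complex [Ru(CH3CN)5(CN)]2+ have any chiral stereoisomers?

The six octahedral sites form three mutually perpendicular trans pairs.
Only one geometric arrangement is possible.

no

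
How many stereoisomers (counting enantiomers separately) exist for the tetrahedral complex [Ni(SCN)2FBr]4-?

All four vertices of a tetrahedron are equivalent and mutually adjacent, so cis/trans isomerism cannot arise.
Only one geometric arrangement is possible.

1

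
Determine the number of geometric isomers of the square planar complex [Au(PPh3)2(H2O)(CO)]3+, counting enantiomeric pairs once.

In a square planar complex each vertex has one trans partner and two cis neighbours.
Working through the distinct placements yields 2 geometric isomers: PPh3 cis; PPh3 trans.

2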